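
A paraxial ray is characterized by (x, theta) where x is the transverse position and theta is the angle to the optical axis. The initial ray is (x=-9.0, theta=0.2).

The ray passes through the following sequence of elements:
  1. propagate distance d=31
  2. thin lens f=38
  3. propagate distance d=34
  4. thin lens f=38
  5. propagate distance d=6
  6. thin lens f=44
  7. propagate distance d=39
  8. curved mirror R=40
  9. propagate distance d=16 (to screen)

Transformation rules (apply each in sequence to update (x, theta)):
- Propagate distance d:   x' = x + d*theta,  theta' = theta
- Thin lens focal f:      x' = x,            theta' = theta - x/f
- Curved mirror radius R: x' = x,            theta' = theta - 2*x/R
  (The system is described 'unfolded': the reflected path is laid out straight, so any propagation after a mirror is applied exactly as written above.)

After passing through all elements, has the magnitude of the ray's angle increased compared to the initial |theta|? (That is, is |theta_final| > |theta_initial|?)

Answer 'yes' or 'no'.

Answer: yes

Derivation:
Initial: x=-9.0000 theta=0.2000
After 1 (propagate distance d=31): x=-2.8000 theta=0.2000
After 2 (thin lens f=38): x=-2.8000 theta=26/95 (≈0.2737)
After 3 (propagate distance d=34): x=618/95 (≈6.5053) theta=26/95 (≈0.2737)
After 4 (thin lens f=38): x=618/95 (≈6.5053) theta=37/361 (≈0.1025)
After 5 (propagate distance d=6): x=12852/1805 (≈7.1202) theta=37/361 (≈0.1025)
After 6 (thin lens f=44): x=12852/1805 (≈7.1202) theta=-62/1045 (≈-0.0593)
After 7 (propagate distance d=39): x=19086/3971 (≈4.8063) theta=-62/1045 (≈-0.0593)
After 8 (curved mirror R=40): x=19086/3971 (≈4.8063) theta=-11899/39710 (≈-0.2996)
After 9 (propagate distance d=16 (to screen)): x=238/19855 (≈0.0120) theta=-11899/39710 (≈-0.2996)
|theta_initial|=0.2000 |theta_final|=11899/39710 (≈0.2996) -> increased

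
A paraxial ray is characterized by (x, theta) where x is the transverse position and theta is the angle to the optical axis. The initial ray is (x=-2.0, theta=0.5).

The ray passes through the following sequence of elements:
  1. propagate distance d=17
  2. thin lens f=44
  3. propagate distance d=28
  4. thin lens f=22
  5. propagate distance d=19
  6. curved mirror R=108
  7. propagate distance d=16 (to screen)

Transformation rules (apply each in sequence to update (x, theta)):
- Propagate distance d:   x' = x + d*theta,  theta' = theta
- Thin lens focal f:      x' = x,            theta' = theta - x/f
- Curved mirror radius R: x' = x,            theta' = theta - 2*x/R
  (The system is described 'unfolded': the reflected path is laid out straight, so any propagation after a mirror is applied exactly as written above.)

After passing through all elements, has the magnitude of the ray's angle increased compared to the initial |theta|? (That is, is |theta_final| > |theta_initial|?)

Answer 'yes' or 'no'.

Answer: yes

Derivation:
Initial: x=-2.0000 theta=0.5000
After 1 (propagate distance d=17): x=6.5000 theta=0.5000
After 2 (thin lens f=44): x=6.5000 theta=31/88 (≈0.3523)
After 3 (propagate distance d=28): x=180/11 (≈16.3636) theta=31/88 (≈0.3523)
After 4 (thin lens f=22): x=180/11 (≈16.3636) theta=-379/968 (≈-0.3915)
After 5 (propagate distance d=19): x=8639/968 (≈8.9246) theta=-379/968 (≈-0.3915)
After 6 (curved mirror R=108): x=8639/968 (≈8.9246) theta=-29105/52272 (≈-0.5568)
After 7 (propagate distance d=16 (to screen)): x=413/26136 (≈0.0158) theta=-29105/52272 (≈-0.5568)
|theta_initial|=0.5000 |theta_final|=29105/52272 (≈0.5568) -> increased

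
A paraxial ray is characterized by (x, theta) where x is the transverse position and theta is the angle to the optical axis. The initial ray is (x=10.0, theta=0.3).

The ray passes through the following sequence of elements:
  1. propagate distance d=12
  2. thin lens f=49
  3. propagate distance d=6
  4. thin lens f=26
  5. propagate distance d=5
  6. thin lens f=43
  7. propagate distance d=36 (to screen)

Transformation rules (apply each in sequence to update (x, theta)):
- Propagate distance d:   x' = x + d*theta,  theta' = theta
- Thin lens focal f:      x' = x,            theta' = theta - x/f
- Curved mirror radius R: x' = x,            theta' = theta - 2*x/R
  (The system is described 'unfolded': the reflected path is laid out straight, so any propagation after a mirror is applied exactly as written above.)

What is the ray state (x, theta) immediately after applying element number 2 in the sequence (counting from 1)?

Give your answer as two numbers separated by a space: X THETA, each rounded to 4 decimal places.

Initial: x=10.0000 theta=0.3000
After 1 (propagate distance d=12): x=13.6000 theta=0.3000
After 2 (thin lens f=49): x=13.6000 theta=11/490 (≈0.0224)
Rounded to 4 decimal places: x = 13.6000, theta = 0.0224

Answer: 13.6000 0.0224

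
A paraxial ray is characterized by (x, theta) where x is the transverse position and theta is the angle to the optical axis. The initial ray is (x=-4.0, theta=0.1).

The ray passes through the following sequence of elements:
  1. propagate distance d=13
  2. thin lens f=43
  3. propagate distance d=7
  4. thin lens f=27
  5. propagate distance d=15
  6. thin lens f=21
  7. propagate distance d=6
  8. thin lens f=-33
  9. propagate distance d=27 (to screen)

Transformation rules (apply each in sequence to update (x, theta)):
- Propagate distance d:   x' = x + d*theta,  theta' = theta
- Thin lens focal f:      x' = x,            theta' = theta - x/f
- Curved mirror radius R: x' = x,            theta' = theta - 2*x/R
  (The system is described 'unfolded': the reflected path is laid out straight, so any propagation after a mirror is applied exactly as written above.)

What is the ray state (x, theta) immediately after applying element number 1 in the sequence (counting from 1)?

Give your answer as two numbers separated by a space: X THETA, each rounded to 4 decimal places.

Answer: -2.7000 0.1000

Derivation:
Initial: x=-4.0000 theta=0.1000
After 1 (propagate distance d=13): x=-2.7000 theta=0.1000
Rounded to 4 decimal places: x = -2.7000, theta = 0.1000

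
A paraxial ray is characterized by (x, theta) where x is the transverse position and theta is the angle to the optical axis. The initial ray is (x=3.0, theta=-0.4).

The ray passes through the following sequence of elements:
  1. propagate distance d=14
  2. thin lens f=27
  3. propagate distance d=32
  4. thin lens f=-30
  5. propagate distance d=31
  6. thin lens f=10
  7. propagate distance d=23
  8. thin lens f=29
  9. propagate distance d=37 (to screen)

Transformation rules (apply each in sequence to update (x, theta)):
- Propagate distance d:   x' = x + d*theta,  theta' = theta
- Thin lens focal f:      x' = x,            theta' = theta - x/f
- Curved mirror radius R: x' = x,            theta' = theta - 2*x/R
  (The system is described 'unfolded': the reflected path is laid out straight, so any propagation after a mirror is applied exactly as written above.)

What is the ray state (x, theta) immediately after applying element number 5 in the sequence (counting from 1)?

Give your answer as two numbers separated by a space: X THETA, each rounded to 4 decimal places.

Initial: x=3.0000 theta=-0.4000
After 1 (propagate distance d=14): x=-2.6000 theta=-0.4000
After 2 (thin lens f=27): x=-2.6000 theta=-41/135 (≈-0.3037)
After 3 (propagate distance d=32): x=-1663/135 (≈-12.3185) theta=-41/135 (≈-0.3037)
After 4 (thin lens f=-30): x=-1663/135 (≈-12.3185) theta=-2893/4050 (≈-0.7143)
After 5 (propagate distance d=31): x=-139573/4050 (≈-34.4625) theta=-2893/4050 (≈-0.7143)
Rounded to 4 decimal places: x = -34.4625, theta = -0.7143

Answer: -34.4625 -0.7143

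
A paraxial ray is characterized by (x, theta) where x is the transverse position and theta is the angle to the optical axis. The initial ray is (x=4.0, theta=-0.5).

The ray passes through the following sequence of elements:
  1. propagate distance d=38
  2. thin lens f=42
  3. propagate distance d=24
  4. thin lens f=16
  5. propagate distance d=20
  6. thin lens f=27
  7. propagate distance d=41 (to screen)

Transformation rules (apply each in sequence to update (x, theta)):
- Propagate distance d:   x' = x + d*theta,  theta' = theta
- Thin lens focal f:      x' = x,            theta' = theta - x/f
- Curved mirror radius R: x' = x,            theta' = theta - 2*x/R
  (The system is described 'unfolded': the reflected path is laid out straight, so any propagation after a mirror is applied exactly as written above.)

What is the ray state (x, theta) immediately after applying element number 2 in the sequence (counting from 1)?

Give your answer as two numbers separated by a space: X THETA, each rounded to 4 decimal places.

Initial: x=4.0000 theta=-0.5000
After 1 (propagate distance d=38): x=-15.0000 theta=-0.5000
After 2 (thin lens f=42): x=-15.0000 theta=-1/7 (≈-0.1429)
Rounded to 4 decimal places: x = -15.0000, theta = -0.1429

Answer: -15.0000 -0.1429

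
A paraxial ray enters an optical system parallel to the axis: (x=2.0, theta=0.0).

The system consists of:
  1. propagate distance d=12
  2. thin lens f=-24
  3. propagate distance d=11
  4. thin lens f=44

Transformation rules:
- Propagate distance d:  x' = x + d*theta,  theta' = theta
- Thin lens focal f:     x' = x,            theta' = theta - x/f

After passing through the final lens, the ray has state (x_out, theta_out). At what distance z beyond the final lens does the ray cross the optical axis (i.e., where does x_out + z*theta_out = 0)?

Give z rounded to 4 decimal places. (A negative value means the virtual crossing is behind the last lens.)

Answer: -171.1111

Derivation:
Initial: x=2.0000 theta=0.0000
After 1 (propagate distance d=12): x=2.0000 theta=0.0000
After 2 (thin lens f=-24): x=2.0000 theta=1/12 (≈0.0833)
After 3 (propagate distance d=11): x=35/12 (≈2.9167) theta=1/12 (≈0.0833)
After 4 (thin lens f=44): x=35/12 (≈2.9167) theta=3/176 (≈0.0170)
z_focus = -x_out/theta_out = -(35/12)/(3/176) = -1540/9 ≈ -171.1111
Rounded to 4 decimal places: z = -171.1111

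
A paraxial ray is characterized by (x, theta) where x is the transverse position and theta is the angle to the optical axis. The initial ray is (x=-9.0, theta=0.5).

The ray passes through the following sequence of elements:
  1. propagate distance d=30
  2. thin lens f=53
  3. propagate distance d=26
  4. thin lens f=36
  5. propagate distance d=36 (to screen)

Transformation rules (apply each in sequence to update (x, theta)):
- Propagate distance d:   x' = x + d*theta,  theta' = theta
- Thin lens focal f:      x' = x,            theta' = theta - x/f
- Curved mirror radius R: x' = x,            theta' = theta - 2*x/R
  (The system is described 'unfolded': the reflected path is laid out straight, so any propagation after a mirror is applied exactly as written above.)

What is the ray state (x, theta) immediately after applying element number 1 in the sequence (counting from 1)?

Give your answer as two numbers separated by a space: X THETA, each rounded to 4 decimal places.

Initial: x=-9.0000 theta=0.5000
After 1 (propagate distance d=30): x=6.0000 theta=0.5000
Rounded to 4 decimal places: x = 6.0000, theta = 0.5000

Answer: 6.0000 0.5000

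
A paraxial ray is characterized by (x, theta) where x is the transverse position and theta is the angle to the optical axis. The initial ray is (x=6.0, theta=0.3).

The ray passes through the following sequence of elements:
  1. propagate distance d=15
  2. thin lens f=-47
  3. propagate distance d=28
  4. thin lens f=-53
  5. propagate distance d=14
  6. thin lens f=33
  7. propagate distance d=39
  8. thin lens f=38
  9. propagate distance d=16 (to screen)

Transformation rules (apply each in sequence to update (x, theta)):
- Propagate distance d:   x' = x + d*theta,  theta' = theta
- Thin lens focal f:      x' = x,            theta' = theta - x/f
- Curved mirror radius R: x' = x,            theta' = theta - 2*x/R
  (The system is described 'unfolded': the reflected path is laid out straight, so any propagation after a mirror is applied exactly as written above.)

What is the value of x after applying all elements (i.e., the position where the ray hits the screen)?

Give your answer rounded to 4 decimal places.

Answer: 15.4133

Derivation:
Initial: x=6.0000 theta=0.3000
After 1 (propagate distance d=15): x=10.5000 theta=0.3000
After 2 (thin lens f=-47): x=10.5000 theta=123/235 (≈0.5234)
After 3 (propagate distance d=28): x=11823/470 (≈25.1553) theta=123/235 (≈0.5234)
After 4 (thin lens f=-53): x=11823/470 (≈25.1553) theta=24861/24910 (≈0.9980)
After 5 (propagate distance d=14): x=974673/24910 (≈39.1278) theta=24861/24910 (≈0.9980)
After 6 (thin lens f=33): x=974673/24910 (≈39.1278) theta=-5142/27401 (≈-0.1877)
After 7 (propagate distance d=39): x=8716023/274010 (≈31.8091) theta=-5142/27401 (≈-0.1877)
After 8 (thin lens f=38): x=8716023/274010 (≈31.8091) theta=-10669983/10412380 (≈-1.0247)
After 9 (propagate distance d=16 (to screen)): x=80244573/5206190 (≈15.4133) theta=-10669983/10412380 (≈-1.0247)
Rounded to 4 decimal places: x = 15.4133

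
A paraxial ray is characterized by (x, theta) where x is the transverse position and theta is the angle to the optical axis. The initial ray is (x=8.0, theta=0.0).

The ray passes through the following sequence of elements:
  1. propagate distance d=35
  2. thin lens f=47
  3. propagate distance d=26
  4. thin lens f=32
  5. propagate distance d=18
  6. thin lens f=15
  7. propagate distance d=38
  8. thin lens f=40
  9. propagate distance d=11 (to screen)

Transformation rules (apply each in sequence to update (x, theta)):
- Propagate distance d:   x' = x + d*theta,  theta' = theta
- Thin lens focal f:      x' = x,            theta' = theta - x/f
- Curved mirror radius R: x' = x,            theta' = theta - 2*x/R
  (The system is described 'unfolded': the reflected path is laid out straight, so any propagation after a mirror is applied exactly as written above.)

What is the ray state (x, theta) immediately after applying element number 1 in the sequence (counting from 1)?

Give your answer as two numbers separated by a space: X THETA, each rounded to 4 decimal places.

Answer: 8.0000 0.0000

Derivation:
Initial: x=8.0000 theta=0.0000
After 1 (propagate distance d=35): x=8.0000 theta=0.0000
Rounded to 4 decimal places: x = 8.0000, theta = 0.0000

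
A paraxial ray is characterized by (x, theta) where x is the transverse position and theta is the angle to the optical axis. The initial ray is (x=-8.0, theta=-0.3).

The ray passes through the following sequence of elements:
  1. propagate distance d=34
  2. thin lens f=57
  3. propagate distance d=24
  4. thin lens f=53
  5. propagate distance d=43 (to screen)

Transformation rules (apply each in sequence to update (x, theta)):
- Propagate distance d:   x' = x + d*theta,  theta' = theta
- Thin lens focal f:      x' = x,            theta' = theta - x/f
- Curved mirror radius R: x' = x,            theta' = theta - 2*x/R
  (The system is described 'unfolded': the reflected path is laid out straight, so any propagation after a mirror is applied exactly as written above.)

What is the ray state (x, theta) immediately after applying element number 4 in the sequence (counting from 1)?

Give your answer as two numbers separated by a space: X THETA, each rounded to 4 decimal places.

Answer: -17.7368 0.3540

Derivation:
Initial: x=-8.0000 theta=-0.3000
After 1 (propagate distance d=34): x=-18.2000 theta=-0.3000
After 2 (thin lens f=57): x=-18.2000 theta=11/570 (≈0.0193)
After 3 (propagate distance d=24): x=-337/19 (≈-17.7368) theta=11/570 (≈0.0193)
After 4 (thin lens f=53): x=-337/19 (≈-17.7368) theta=10693/30210 (≈0.3540)
Rounded to 4 decimal places: x = -17.7368, theta = 0.3540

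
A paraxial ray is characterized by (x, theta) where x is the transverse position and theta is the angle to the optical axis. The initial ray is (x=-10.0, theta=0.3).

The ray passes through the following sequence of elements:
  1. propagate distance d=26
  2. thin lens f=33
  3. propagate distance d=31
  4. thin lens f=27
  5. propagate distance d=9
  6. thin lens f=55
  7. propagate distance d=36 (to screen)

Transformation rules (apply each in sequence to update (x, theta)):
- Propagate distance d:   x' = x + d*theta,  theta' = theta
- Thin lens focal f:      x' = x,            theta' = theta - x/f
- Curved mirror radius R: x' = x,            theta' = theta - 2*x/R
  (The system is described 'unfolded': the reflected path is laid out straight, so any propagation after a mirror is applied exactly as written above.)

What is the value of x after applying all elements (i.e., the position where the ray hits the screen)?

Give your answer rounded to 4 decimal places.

Initial: x=-10.0000 theta=0.3000
After 1 (propagate distance d=26): x=-2.2000 theta=0.3000
After 2 (thin lens f=33): x=-2.2000 theta=11/30 (≈0.3667)
After 3 (propagate distance d=31): x=55/6 (≈9.1667) theta=11/30 (≈0.3667)
After 4 (thin lens f=27): x=55/6 (≈9.1667) theta=11/405 (≈0.0272)
After 5 (propagate distance d=9): x=847/90 (≈9.4111) theta=11/405 (≈0.0272)
After 6 (thin lens f=55): x=847/90 (≈9.4111) theta=-583/4050 (≈-0.1440)
After 7 (propagate distance d=36 (to screen)): x=1903/450 (≈4.2289) theta=-583/4050 (≈-0.1440)
Rounded to 4 decimal places: x = 4.2289

Answer: 4.2289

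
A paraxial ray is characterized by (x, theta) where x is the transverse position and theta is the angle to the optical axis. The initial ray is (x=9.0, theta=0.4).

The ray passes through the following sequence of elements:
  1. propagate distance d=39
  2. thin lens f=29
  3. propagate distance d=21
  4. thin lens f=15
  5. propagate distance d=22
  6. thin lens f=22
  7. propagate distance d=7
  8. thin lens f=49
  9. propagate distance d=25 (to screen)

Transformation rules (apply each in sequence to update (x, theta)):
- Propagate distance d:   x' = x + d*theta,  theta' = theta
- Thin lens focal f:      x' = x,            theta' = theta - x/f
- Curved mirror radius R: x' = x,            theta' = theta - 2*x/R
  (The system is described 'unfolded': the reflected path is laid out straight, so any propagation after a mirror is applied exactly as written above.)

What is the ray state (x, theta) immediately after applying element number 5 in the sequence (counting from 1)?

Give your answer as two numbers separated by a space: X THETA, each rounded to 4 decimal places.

Answer: -16.9490 -1.4607

Derivation:
Initial: x=9.0000 theta=0.4000
After 1 (propagate distance d=39): x=24.6000 theta=0.4000
After 2 (thin lens f=29): x=24.6000 theta=-13/29 (≈-0.4483)
After 3 (propagate distance d=21): x=2202/145 (≈15.1862) theta=-13/29 (≈-0.4483)
After 4 (thin lens f=15): x=2202/145 (≈15.1862) theta=-1059/725 (≈-1.4607)
After 5 (propagate distance d=22): x=-12288/725 (≈-16.9490) theta=-1059/725 (≈-1.4607)
Rounded to 4 decimal places: x = -16.9490, theta = -1.4607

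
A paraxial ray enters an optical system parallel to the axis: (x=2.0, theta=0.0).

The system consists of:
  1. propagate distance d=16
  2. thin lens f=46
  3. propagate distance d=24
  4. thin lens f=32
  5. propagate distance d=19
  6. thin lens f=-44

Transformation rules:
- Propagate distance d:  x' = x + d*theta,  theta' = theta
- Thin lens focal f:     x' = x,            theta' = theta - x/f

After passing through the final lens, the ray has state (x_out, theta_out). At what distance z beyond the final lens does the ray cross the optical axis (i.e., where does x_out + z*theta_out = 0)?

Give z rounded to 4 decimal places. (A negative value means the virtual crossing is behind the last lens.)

Initial: x=2.0000 theta=0.0000
After 1 (propagate distance d=16): x=2.0000 theta=0.0000
After 2 (thin lens f=46): x=2.0000 theta=-1/23 (≈-0.0435)
After 3 (propagate distance d=24): x=22/23 (≈0.9565) theta=-1/23 (≈-0.0435)
After 4 (thin lens f=32): x=22/23 (≈0.9565) theta=-27/368 (≈-0.0734)
After 5 (propagate distance d=19): x=-0.4375 theta=-27/368 (≈-0.0734)
After 6 (thin lens f=-44): x=-0.4375 theta=-1349/16192 (≈-0.0833)
z_focus = -x_out/theta_out = -(-0.4375)/(-1349/16192) = -7084/1349 ≈ -5.2513
Rounded to 4 decimal places: z = -5.2513

Answer: -5.2513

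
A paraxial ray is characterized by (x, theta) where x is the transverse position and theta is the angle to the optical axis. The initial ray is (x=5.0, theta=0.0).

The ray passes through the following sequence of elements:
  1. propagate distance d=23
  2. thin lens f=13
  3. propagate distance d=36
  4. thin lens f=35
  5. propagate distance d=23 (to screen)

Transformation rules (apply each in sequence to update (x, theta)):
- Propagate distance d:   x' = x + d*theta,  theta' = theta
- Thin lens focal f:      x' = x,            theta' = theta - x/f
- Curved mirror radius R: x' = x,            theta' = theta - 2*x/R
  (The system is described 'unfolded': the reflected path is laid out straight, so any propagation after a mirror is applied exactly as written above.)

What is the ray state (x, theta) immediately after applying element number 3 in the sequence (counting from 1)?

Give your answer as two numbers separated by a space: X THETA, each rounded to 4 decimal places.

Initial: x=5.0000 theta=0.0000
After 1 (propagate distance d=23): x=5.0000 theta=0.0000
After 2 (thin lens f=13): x=5.0000 theta=-5/13 (≈-0.3846)
After 3 (propagate distance d=36): x=-115/13 (≈-8.8462) theta=-5/13 (≈-0.3846)
Rounded to 4 decimal places: x = -8.8462, theta = -0.3846

Answer: -8.8462 -0.3846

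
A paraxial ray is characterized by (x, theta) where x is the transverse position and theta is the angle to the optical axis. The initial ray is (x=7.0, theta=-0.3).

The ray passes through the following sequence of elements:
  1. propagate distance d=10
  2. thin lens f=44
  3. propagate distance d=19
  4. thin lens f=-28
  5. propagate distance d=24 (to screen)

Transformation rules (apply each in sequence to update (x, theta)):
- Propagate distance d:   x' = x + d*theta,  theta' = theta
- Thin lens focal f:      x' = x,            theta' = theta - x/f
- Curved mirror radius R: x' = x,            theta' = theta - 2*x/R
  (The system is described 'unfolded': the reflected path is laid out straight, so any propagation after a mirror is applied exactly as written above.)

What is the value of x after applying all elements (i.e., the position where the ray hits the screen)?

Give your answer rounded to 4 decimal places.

Initial: x=7.0000 theta=-0.3000
After 1 (propagate distance d=10): x=4.0000 theta=-0.3000
After 2 (thin lens f=44): x=4.0000 theta=-43/110 (≈-0.3909)
After 3 (propagate distance d=19): x=-377/110 (≈-3.4273) theta=-43/110 (≈-0.3909)
After 4 (thin lens f=-28): x=-377/110 (≈-3.4273) theta=-1581/3080 (≈-0.5133)
After 5 (propagate distance d=24 (to screen)): x=-2425/154 (≈-15.7468) theta=-1581/3080 (≈-0.5133)
Rounded to 4 decimal places: x = -15.7468

Answer: -15.7468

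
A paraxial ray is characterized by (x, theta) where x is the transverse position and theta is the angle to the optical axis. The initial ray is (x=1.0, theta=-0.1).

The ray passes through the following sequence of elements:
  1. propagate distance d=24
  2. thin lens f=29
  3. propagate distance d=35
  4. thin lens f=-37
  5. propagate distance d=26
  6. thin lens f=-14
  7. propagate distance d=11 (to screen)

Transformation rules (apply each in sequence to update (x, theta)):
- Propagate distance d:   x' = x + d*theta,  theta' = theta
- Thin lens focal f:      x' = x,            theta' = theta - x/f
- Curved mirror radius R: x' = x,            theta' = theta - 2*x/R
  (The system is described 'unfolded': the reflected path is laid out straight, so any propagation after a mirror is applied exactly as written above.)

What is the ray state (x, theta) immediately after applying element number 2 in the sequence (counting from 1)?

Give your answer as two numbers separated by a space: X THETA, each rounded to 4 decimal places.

Initial: x=1.0000 theta=-0.1000
After 1 (propagate distance d=24): x=-1.4000 theta=-0.1000
After 2 (thin lens f=29): x=-1.4000 theta=-3/58 (≈-0.0517)
Rounded to 4 decimal places: x = -1.4000, theta = -0.0517

Answer: -1.4000 -0.0517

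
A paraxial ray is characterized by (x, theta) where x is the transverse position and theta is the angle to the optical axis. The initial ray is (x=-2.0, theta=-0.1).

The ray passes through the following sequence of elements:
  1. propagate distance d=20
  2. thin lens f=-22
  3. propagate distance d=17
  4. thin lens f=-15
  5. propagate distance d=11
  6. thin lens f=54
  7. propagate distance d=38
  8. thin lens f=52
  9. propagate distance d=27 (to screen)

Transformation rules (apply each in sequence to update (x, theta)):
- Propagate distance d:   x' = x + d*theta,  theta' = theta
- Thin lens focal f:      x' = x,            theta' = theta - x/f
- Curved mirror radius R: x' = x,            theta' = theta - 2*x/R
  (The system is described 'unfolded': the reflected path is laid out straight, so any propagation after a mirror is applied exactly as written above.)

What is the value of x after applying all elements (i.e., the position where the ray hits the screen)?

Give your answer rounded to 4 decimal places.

Answer: -32.7316

Derivation:
Initial: x=-2.0000 theta=-0.1000
After 1 (propagate distance d=20): x=-4.0000 theta=-0.1000
After 2 (thin lens f=-22): x=-4.0000 theta=-31/110 (≈-0.2818)
After 3 (propagate distance d=17): x=-967/110 (≈-8.7909) theta=-31/110 (≈-0.2818)
After 4 (thin lens f=-15): x=-967/110 (≈-8.7909) theta=-716/825 (≈-0.8679)
After 5 (propagate distance d=11): x=-30257/1650 (≈-18.3376) theta=-716/825 (≈-0.8679)
After 6 (thin lens f=54): x=-30257/1650 (≈-18.3376) theta=-47071/89100 (≈-0.5283)
After 7 (propagate distance d=38): x=-855644/22275 (≈-38.4127) theta=-47071/89100 (≈-0.5283)
After 8 (thin lens f=52): x=-855644/22275 (≈-38.4127) theta=243721/1158300 (≈0.2104)
After 9 (propagate distance d=27 (to screen)): x=-37913021/1158300 (≈-32.7316) theta=243721/1158300 (≈0.2104)
Rounded to 4 decimal places: x = -32.7316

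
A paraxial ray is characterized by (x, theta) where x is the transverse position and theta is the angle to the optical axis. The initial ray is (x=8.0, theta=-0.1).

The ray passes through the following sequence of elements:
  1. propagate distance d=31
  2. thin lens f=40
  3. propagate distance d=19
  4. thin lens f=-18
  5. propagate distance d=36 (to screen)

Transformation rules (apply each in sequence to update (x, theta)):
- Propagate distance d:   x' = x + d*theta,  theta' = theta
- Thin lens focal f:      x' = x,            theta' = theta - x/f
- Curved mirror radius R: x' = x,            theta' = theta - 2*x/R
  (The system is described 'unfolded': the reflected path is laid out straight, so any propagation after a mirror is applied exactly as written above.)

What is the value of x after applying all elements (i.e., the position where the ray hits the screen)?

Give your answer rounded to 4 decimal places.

Initial: x=8.0000 theta=-0.1000
After 1 (propagate distance d=31): x=4.9000 theta=-0.1000
After 2 (thin lens f=40): x=4.9000 theta=-0.2225
After 3 (propagate distance d=19): x=0.6725 theta=-0.2225
After 4 (thin lens f=-18): x=0.6725 theta=-1333/7200 (≈-0.1851)
After 5 (propagate distance d=36 (to screen)): x=-5.9925 theta=-1333/7200 (≈-0.1851)
Rounded to 4 decimal places: x = -5.9925

Answer: -5.9925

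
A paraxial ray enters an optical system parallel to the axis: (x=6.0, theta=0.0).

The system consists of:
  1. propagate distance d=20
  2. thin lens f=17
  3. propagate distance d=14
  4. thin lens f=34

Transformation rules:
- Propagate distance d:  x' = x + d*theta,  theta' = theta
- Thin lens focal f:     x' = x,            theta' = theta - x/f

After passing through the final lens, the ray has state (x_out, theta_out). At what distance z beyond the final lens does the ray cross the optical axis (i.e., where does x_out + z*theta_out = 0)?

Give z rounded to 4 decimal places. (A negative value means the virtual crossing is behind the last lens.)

Answer: 2.7568

Derivation:
Initial: x=6.0000 theta=0.0000
After 1 (propagate distance d=20): x=6.0000 theta=0.0000
After 2 (thin lens f=17): x=6.0000 theta=-6/17 (≈-0.3529)
After 3 (propagate distance d=14): x=18/17 (≈1.0588) theta=-6/17 (≈-0.3529)
After 4 (thin lens f=34): x=18/17 (≈1.0588) theta=-111/289 (≈-0.3841)
z_focus = -x_out/theta_out = -(18/17)/(-111/289) = 102/37 ≈ 2.7568
Rounded to 4 decimal places: z = 2.7568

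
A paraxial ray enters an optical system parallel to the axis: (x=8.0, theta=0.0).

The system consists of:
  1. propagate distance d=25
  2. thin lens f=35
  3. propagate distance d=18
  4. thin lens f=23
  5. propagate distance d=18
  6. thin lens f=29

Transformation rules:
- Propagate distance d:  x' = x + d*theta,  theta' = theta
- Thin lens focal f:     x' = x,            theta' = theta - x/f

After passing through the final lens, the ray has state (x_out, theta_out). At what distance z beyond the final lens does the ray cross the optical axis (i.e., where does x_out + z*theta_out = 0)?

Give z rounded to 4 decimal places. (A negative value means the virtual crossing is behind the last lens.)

Initial: x=8.0000 theta=0.0000
After 1 (propagate distance d=25): x=8.0000 theta=0.0000
After 2 (thin lens f=35): x=8.0000 theta=-8/35 (≈-0.2286)
After 3 (propagate distance d=18): x=136/35 (≈3.8857) theta=-8/35 (≈-0.2286)
After 4 (thin lens f=23): x=136/35 (≈3.8857) theta=-64/161 (≈-0.3975)
After 5 (propagate distance d=18): x=-376/115 (≈-3.2696) theta=-64/161 (≈-0.3975)
After 6 (thin lens f=29): x=-376/115 (≈-3.2696) theta=-6648/23345 (≈-0.2848)
z_focus = -x_out/theta_out = -(-376/115)/(-6648/23345) = -9541/831 ≈ -11.4813
Rounded to 4 decimal places: z = -11.4813

Answer: -11.4813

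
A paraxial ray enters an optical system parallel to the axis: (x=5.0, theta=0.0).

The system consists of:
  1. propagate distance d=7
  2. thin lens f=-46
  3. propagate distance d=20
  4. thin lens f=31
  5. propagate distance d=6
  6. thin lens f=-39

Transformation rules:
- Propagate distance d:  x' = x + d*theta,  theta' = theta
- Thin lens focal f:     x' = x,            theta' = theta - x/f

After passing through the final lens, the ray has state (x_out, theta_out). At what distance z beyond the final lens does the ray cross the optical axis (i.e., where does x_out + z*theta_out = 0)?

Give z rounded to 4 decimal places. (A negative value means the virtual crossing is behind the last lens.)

Initial: x=5.0000 theta=0.0000
After 1 (propagate distance d=7): x=5.0000 theta=0.0000
After 2 (thin lens f=-46): x=5.0000 theta=5/46 (≈0.1087)
After 3 (propagate distance d=20): x=165/23 (≈7.1739) theta=5/46 (≈0.1087)
After 4 (thin lens f=31): x=165/23 (≈7.1739) theta=-175/1426 (≈-0.1227)
After 5 (propagate distance d=6): x=4590/713 (≈6.4376) theta=-175/1426 (≈-0.1227)
After 6 (thin lens f=-39): x=4590/713 (≈6.4376) theta=785/18538 (≈0.0423)
z_focus = -x_out/theta_out = -(4590/713)/(785/18538) = -23868/157 ≈ -152.0255
Rounded to 4 decimal places: z = -152.0255

Answer: -152.0255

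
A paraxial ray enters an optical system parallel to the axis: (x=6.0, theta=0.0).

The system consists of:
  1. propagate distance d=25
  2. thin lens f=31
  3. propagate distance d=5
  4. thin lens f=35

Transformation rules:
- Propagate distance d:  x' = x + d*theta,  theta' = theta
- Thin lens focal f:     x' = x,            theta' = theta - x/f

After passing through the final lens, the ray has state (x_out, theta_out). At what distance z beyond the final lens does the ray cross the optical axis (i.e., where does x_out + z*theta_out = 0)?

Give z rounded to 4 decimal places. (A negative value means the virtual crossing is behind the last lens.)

Answer: 14.9180

Derivation:
Initial: x=6.0000 theta=0.0000
After 1 (propagate distance d=25): x=6.0000 theta=0.0000
After 2 (thin lens f=31): x=6.0000 theta=-6/31 (≈-0.1935)
After 3 (propagate distance d=5): x=156/31 (≈5.0323) theta=-6/31 (≈-0.1935)
After 4 (thin lens f=35): x=156/31 (≈5.0323) theta=-366/1085 (≈-0.3373)
z_focus = -x_out/theta_out = -(156/31)/(-366/1085) = 910/61 ≈ 14.9180
Rounded to 4 decimal places: z = 14.9180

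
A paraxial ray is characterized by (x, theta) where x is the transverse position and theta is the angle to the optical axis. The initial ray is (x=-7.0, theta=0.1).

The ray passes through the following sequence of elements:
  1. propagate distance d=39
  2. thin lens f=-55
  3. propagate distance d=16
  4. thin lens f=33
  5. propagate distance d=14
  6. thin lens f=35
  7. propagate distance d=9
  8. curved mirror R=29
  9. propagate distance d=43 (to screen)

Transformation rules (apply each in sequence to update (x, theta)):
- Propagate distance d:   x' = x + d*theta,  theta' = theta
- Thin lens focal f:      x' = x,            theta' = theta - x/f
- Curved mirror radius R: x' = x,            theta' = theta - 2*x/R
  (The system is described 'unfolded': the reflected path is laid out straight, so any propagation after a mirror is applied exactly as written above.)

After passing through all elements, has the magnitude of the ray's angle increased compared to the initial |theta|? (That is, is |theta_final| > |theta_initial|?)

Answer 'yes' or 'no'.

Answer: yes

Derivation:
Initial: x=-7.0000 theta=0.1000
After 1 (propagate distance d=39): x=-3.1000 theta=0.1000
After 2 (thin lens f=-55): x=-3.1000 theta=12/275 (≈0.0436)
After 3 (propagate distance d=16): x=-1321/550 (≈-2.4018) theta=12/275 (≈0.0436)
After 4 (thin lens f=33): x=-1321/550 (≈-2.4018) theta=2113/18150 (≈0.1164)
After 5 (propagate distance d=14): x=-14011/18150 (≈-0.7720) theta=2113/18150 (≈0.1164)
After 6 (thin lens f=35): x=-14011/18150 (≈-0.7720) theta=14661/105875 (≈0.1385)
After 7 (propagate distance d=9): x=301309/635250 (≈0.4743) theta=14661/105875 (≈0.1385)
After 8 (curved mirror R=29): x=301309/635250 (≈0.4743) theta=974198/9211125 (≈0.1058)
After 9 (propagate distance d=43 (to screen)): x=30839663/6140750 (≈5.0221) theta=974198/9211125 (≈0.1058)
|theta_initial|=0.1000 |theta_final|=974198/9211125 (≈0.1058) -> increased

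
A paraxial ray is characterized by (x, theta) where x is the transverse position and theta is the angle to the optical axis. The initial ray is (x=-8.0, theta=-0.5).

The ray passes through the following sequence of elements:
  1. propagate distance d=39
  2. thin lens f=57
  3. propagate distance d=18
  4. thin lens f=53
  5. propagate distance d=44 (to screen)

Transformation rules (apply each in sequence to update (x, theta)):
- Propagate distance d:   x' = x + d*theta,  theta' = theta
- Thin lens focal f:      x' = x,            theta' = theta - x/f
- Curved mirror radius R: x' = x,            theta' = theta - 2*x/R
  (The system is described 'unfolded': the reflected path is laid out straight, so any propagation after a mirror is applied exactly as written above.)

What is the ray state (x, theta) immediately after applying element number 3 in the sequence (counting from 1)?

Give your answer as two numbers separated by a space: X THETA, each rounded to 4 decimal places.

Initial: x=-8.0000 theta=-0.5000
After 1 (propagate distance d=39): x=-27.5000 theta=-0.5000
After 2 (thin lens f=57): x=-27.5000 theta=-1/57 (≈-0.0175)
After 3 (propagate distance d=18): x=-1057/38 (≈-27.8158) theta=-1/57 (≈-0.0175)
Rounded to 4 decimal places: x = -27.8158, theta = -0.0175

Answer: -27.8158 -0.0175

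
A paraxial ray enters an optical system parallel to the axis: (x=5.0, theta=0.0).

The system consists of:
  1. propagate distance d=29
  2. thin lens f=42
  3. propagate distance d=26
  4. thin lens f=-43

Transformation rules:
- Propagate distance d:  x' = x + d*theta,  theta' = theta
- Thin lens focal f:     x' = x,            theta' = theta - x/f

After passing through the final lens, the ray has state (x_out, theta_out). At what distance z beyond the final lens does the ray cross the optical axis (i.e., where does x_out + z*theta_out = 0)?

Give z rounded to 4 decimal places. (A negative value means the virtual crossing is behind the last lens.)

Initial: x=5.0000 theta=0.0000
After 1 (propagate distance d=29): x=5.0000 theta=0.0000
After 2 (thin lens f=42): x=5.0000 theta=-5/42 (≈-0.1190)
After 3 (propagate distance d=26): x=40/21 (≈1.9048) theta=-5/42 (≈-0.1190)
After 4 (thin lens f=-43): x=40/21 (≈1.9048) theta=-45/602 (≈-0.0748)
z_focus = -x_out/theta_out = -(40/21)/(-45/602) = 688/27 ≈ 25.4815
Rounded to 4 decimal places: z = 25.4815

Answer: 25.4815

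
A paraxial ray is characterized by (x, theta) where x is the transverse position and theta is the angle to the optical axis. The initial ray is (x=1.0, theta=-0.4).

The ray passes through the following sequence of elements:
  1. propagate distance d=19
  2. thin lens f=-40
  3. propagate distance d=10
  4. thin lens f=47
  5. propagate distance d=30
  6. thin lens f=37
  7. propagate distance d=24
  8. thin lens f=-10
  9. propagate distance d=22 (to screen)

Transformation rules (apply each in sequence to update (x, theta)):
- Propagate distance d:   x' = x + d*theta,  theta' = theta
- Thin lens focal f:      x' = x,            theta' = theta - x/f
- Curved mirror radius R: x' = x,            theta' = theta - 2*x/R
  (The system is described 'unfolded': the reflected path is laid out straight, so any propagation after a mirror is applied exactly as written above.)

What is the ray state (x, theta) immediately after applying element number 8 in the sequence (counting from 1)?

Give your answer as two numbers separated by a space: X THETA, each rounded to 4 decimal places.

Answer: -14.8169 -1.2082

Derivation:
Initial: x=1.0000 theta=-0.4000
After 1 (propagate distance d=19): x=-6.6000 theta=-0.4000
After 2 (thin lens f=-40): x=-6.6000 theta=-0.5650
After 3 (propagate distance d=10): x=-12.2500 theta=-0.5650
After 4 (thin lens f=47): x=-12.2500 theta=-2861/9400 (≈-0.3044)
After 5 (propagate distance d=30): x=-10049/470 (≈-21.3809) theta=-2861/9400 (≈-0.3044)
After 6 (thin lens f=37): x=-10049/470 (≈-21.3809) theta=95123/347800 (≈0.2735)
After 7 (propagate distance d=24): x=-1288327/86950 (≈-14.8169) theta=95123/347800 (≈0.2735)
After 8 (thin lens f=-10): x=-1288327/86950 (≈-14.8169) theta=-2101039/1739000 (≈-1.2082)
Rounded to 4 decimal places: x = -14.8169, theta = -1.2082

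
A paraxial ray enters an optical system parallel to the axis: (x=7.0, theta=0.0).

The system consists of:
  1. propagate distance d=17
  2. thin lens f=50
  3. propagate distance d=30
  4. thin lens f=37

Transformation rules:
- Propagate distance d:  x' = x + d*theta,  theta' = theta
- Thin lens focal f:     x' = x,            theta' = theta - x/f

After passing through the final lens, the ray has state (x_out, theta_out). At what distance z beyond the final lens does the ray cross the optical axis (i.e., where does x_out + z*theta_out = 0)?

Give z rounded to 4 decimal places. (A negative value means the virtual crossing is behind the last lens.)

Initial: x=7.0000 theta=0.0000
After 1 (propagate distance d=17): x=7.0000 theta=0.0000
After 2 (thin lens f=50): x=7.0000 theta=-0.1400
After 3 (propagate distance d=30): x=2.8000 theta=-0.1400
After 4 (thin lens f=37): x=2.8000 theta=-399/1850 (≈-0.2157)
z_focus = -x_out/theta_out = -(2.8000)/(-399/1850) = 740/57 ≈ 12.9825
Rounded to 4 decimal places: z = 12.9825

Answer: 12.9825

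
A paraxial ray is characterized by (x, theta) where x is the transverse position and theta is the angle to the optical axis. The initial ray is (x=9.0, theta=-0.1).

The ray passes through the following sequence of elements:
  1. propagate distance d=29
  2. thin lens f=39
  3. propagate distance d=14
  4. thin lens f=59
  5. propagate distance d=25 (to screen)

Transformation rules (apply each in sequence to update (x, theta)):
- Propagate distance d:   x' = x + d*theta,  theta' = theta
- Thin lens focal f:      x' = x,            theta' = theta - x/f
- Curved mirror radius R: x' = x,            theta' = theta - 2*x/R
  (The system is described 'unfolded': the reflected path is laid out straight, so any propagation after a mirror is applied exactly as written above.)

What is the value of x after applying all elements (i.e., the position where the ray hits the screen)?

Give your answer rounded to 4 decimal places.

Initial: x=9.0000 theta=-0.1000
After 1 (propagate distance d=29): x=6.1000 theta=-0.1000
After 2 (thin lens f=39): x=6.1000 theta=-10/39 (≈-0.2564)
After 3 (propagate distance d=14): x=979/390 (≈2.5103) theta=-10/39 (≈-0.2564)
After 4 (thin lens f=59): x=979/390 (≈2.5103) theta=-2293/7670 (≈-0.2990)
After 5 (propagate distance d=25 (to screen)): x=-57107/11505 (≈-4.9637) theta=-2293/7670 (≈-0.2990)
Rounded to 4 decimal places: x = -4.9637

Answer: -4.9637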